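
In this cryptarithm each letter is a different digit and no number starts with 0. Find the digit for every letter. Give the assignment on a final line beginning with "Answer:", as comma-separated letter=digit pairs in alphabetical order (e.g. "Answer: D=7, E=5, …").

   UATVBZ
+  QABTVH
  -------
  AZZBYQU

Step 1. [col 1: Z + H ≡ U (mod 10)] H=7 is one option consistent with column 1 (Z + H ≡ U (mod 10), carry-in 0) — take it ⇒ H=7.
Step 2. [col 1: Z + H ≡ U (mod 10)] Z=2 is one option consistent with column 1 (Z + H ≡ U (mod 10), carry-in 0) — take it, so Z=2.
Step 3. [A] adding two 6-digit numbers gives at most 6+1 digits, and here it does — A is that final carry and must be 1 ⇒ A=1.
Step 4. [col 1: Z + H ≡ U (mod 10)] in column 1 we have Z+H≡U with carry-in 0; given Z=2, H=7 and digits 1,2,7 already taken and all letters distinct, that pins U to 9, so U=9.
Step 5. [col 2: B + V ≡ Q (mod 10)] column 2 (B + V ≡ Q (mod 10), carry-in 0) doesn't pin B yet; pick B=8 and continue. So B=8.
Step 6. [col 2: B + V ≡ Q (mod 10)] column 2 (B + V ≡ Q (mod 10), carry-in 0) doesn't pin V yet; pick V=5 and continue. So V=5.
Step 7. [col 2: B + V ≡ Q (mod 10)] column 2: given B=8, V=5, carry-in 0, and digits 1,2,5,7,8,9 already taken and all letters distinct, B+V≡Q (mod 10) forces Q=3, so Q=3.
Step 8. [col 3: V + T ≡ Y (mod 10)] column 3 (V + T ≡ Y (mod 10), carry-in 1) doesn't pin Y yet; pick Y=6 and continue ⇒ Y=6.
Step 9. [col 3: V + T ≡ Y (mod 10)] in column 3 we have V+T≡Y with carry-in 1; given V=5, Y=6 and digits 1,2,3,5,6,7,8,9 already taken and all letters distinct, that pins T to 0 ⇒ T=0.

Answer: A=1, B=8, H=7, Q=3, T=0, U=9, V=5, Y=6, Z=2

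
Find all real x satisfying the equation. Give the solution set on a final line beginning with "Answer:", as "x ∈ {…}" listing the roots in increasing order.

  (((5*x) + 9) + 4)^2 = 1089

Step 1. [(((5*x) + 9) + 4)^2 = 1089] LHS squared, RHS 1089 ≥ 0: apply √ (±). So sqrt: ((5*x) + 9) + 4 = 33 or -33.
Step 2. [((5*x) + 9) + 4 = 33 or -33] subtract 4: x sits inside (… + 4), so sub: (5*x) + 9 = 29 or -37.
Step 3. [(5*x) + 9 = 29 or -37] the outer +9 inverts by subtracting 9. So sub: 5*x = 20 or -46.
Step 4. [5*x = 20 or -46] 5 out front; divide by 5, so div: x = 4 or -46/5.

Answer: x ∈ {-46/5, 4}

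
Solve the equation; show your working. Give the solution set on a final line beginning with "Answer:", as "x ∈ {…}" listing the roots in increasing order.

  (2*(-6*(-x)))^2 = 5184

Step 1. [(2*(-6*(-x)))^2 = 5184] √ both sides: 5184 ≥ 0 gives two branches ⇒ sqrt: 2*(-6*(-x)) = 72 or -72.
Step 2. [2*(-6*(-x)) = 72 or -72] divide by the outer 2. So div: -6*(-x) = 36 or -36.
Step 3. [-6*(-x) = 36 or -36] LHS = -6·(…); ÷-6 both sides. So div: -x = -6 or 6.
Step 4. [-x = -6 or 6] leading − — multiply by −1 ⇒ neg: x = 6 or -6.

Answer: x ∈ {-6, 6}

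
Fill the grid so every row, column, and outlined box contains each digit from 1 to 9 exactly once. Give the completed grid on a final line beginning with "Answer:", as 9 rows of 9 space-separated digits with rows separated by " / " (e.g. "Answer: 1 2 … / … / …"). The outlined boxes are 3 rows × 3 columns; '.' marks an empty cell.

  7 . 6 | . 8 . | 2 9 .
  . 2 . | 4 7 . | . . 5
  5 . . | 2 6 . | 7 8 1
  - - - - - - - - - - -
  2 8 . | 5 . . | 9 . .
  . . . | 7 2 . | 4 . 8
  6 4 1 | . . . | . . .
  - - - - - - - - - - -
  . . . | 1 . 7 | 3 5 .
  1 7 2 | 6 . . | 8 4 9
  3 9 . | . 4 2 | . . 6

Step 1. [r1c4∈{3}] r1c4 is down to just 3. So r1c4=3.
Step 2. [r2c8∈{3,6}] r2c8 is the only open cell in box 3 admitting 3 ⇒ r2c8=3.
Step 3. [r6c4∈{8,9}] across col 4, 9 lands solely at r6c4 ⇒ r6c4=9.
Step 4. [r6c5∈{3}] r6c5's peers cover all but 3. So r6c5=3.
Step 5. [r2c6∈{1,9}] r2c6 is the only open cell in row 2 admitting 1. So r2c6=1.
Step 6. [r5c8∈{1,6}] row 5 places 1 nowhere but r5c8, so r5c8=1.
Step 7. [r4c3∈{3,7}] col 3 places 7 nowhere but r4c3, so r4c3=7.
Step 8. [r3c3∈{3,4,9}] r3c3 is the only open cell in row 3 admitting 4 ⇒ r3c3=4.
Step 9. [r7c3∈{8}] r7c3 is down to just 8. So r7c3=8.
Step 10. [r5c3∈{3,5,9}] in col 3, 3 fits only at r5c3. So r5c3=3.
Step 11. [r6c8∈{2,7}] col 8 places 2 nowhere but r6c8 ⇒ r6c8=2.
Step 12. [r2c3∈{9}] nothing but 9 survives at r2c3 ⇒ r2c3=9.
Step 13. [r8c5∈{5}] nothing but 5 survives at r8c5. So r8c5=5.
Step 14. [r5c6∈{6}] r5c6's peers cover all but 6, so r5c6=6.
Step 15. [r7c1∈{4}] r7c1's peers cover all but 4, so r7c1=4.
Step 16. [r6c6∈{8}] nothing but 8 survives at r6c6, so r6c6=8.
Step 17. [r1c6∈{5}] r1c6 is down to just 5. So r1c6=5.
Step 18. [r7c9∈{2}] only 2 remains possible at r7c9 ⇒ r7c9=2.
Step 19. [r2c1∈{8}] r2c1 is down to just 8. So r2c1=8.
Step 20. [r9c7∈{1}] only 1 remains possible at r9c7. So r9c7=1.
Step 21. [r6c7∈{5}] only 5 remains possible at r6c7. So r6c7=5.
Step 22. [r1c9∈{4}] r1c9 has the single candidate 4, so r1c9=4.
Step 23. [r4c9∈{3}] r4c9 is down to just 3, so r4c9=3.
Step 24. [r7c5∈{9}] r7c5 is down to just 9 ⇒ r7c5=9.
Step 25. [r4c5∈{1}] only 1 remains possible at r4c5. So r4c5=1.
Step 26. [r5c1∈{9}] only 9 remains possible at r5c1. So r5c1=9.
Step 27. [r6c9∈{7}] nothing but 7 survives at r6c9 ⇒ r6c9=7.
Step 28. [r4c6∈{4}] r4c6's peers cover all but 4, so r4c6=4.
Step 29. [r4c8∈{6}] nothing but 6 survives at r4c8. So r4c8=6.
Step 30. [r2c7∈{6}] r2c7 has the single candidate 6, so r2c7=6.
Step 31. [r1c2∈{1}] nothing but 1 survives at r1c2 ⇒ r1c2=1.
Step 32. [r9c4∈{8}] r9c4's peers cover all but 8, so r9c4=8.
Step 33. [r8c6∈{3}] r8c6 has the single candidate 3, so r8c6=3.
Step 34. [r9c3∈{5}] r9c3 is down to just 5, so r9c3=5.
Step 35. [r7c2∈{6}] r7c2 has the single candidate 6, so r7c2=6.
Step 36. [r3c6∈{9}] r3c6 is down to just 9, so r3c6=9.
Step 37. [r9c8∈{7}] r9c8 has the single candidate 7 ⇒ r9c8=7.
Step 38. [r5c2∈{5}] only 5 remains possible at r5c2. So r5c2=5.
Step 39. [r3c2∈{3}] r3c2 has the single candidate 3, so r3c2=3.

Answer: 7 1 6 3 8 5 2 9 4 / 8 2 9 4 7 1 6 3 5 / 5 3 4 2 6 9 7 8 1 / 2 8 7 5 1 4 9 6 3 / 9 5 3 7 2 6 4 1 8 / 6 4 1 9 3 8 5 2 7 / 4 6 8 1 9 7 3 5 2 / 1 7 2 6 5 3 8 4 9 / 3 9 5 8 4 2 1 7 6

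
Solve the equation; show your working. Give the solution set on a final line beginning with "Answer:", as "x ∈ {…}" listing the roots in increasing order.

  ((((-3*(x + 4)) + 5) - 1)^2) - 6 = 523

Step 1. [((((-3*(x + 4)) + 5) - 1)^2) - 6 = 523] the outer -6 inverts by adding 6. So sub: (((-3*(x + 4)) + 5) - 1)^2 = 529.
Step 2. [(((-3*(x + 4)) + 5) - 1)^2 = 529] 529 ≥ 0, LHS is (·)² — take ±√. So sqrt: ((-3*(x + 4)) + 5) - 1 = 23 or -23.
Step 3. [((-3*(x + 4)) + 5) - 1 = 23 or -23] -1 is outermost — add 1 both sides, so sub: (-3*(x + 4)) + 5 = 24 or -22.
Step 4. [(-3*(x + 4)) + 5 = 24 or -22] the outer +5 inverts by subtracting 5. So sub: -3*(x + 4) = 19 or -27.
Step 5. [-3*(x + 4) = 19 or -27] LHS = -3·(…); ÷-3 both sides ⇒ div: x + 4 = -19/3 or 9.
Step 6. [x + 4 = -19/3 or 9] peel the +4: subtract 4 from each side ⇒ sub: x = -31/3 or 5.

Answer: x ∈ {-31/3, 5}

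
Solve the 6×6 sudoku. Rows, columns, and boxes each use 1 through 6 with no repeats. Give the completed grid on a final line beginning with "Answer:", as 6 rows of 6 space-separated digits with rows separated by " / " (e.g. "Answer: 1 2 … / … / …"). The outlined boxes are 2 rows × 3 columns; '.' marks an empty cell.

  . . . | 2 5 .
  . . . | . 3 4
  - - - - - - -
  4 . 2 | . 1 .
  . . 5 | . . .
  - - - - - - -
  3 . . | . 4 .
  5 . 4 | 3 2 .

Step 1. [r4c5∈{6}] only 6 remains possible at r4c5. So r4c5=6.
Step 2. [r3c2∈{3,6}] 6 has one home in row 3: r3c2, so r3c2=6.
Step 3. [r6c2∈{1}] r6c2's peers cover all but 1, so r6c2=1.
Step 4. [r5c3∈{6}] r5c3 is down to just 6. So r5c3=6.
Step 5. [r2c3∈{1}] nothing but 1 survives at r2c3, so r2c3=1.
Step 6. [r2c1∈{2,6}] r2c1 is the only open cell in col 1 admitting 2 ⇒ r2c1=2.
Step 7. [r1c6∈{1,6}] row 1 places 1 nowhere but r1c6 ⇒ r1c6=1.
Step 8. [r3c6∈{3,5}] across row 3, 3 lands solely at r3c6, so r3c6=3.
Step 9. [r1c2∈{3,4}] 4 has one home in row 1: r1c2. So r1c2=4.
Step 10. [r5c6∈{5}] r5c6's peers cover all but 5 ⇒ r5c6=5.
Step 11. [r1c3∈{3}] only 3 remains possible at r1c3 ⇒ r1c3=3.
Step 12. [r1c1∈{6}] nothing but 6 survives at r1c1, so r1c1=6.
Step 13. [r5c4∈{1}] r5c4 has the single candidate 1. So r5c4=1.
Step 14. [r3c4∈{5}] r3c4 has the single candidate 5 ⇒ r3c4=5.
Step 15. [r5c2∈{2}] nothing but 2 survives at r5c2. So r5c2=2.
Step 16. [r4c2∈{3}] only 3 remains possible at r4c2, so r4c2=3.
Step 17. [r2c2∈{5}] r2c2 is down to just 5. So r2c2=5.
Step 18. [r2c4∈{6}] nothing but 6 survives at r2c4. So r2c4=6.
Step 19. [r4c4∈{4}] r4c4 is down to just 4. So r4c4=4.
Step 20. [r4c1∈{1}] r4c1 is down to just 1, so r4c1=1.
Step 21. [r4c6∈{2}] r4c6's peers cover all but 2. So r4c6=2.
Step 22. [r6c6∈{6}] only 6 remains possible at r6c6, so r6c6=6.

Answer: 6 4 3 2 5 1 / 2 5 1 6 3 4 / 4 6 2 5 1 3 / 1 3 5 4 6 2 / 3 2 6 1 4 5 / 5 1 4 3 2 6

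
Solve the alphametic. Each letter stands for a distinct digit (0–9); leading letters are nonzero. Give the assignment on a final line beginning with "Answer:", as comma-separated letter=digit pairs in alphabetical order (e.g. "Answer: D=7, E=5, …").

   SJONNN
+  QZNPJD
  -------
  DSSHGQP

Step 1. [col 1: N + D ≡ P (mod 10)] several values work for P in column 1 (N + D ≡ P (mod 10), carry-in 0); try P=3 ⇒ P=3.
Step 2. [col 1: N + D ≡ P (mod 10)] several values work for N in column 1 (N + D ≡ P (mod 10), carry-in 0); try N=2 ⇒ N=2.
Step 3. [col 1: N + D ≡ P (mod 10)] in column 1 we have N+D≡P with carry-in 0; given N=2, P=3 and digits 2,3 already taken and all letters distinct, that pins D to 1. So D=1.
Step 4. [col 2: N + J ≡ Q (mod 10)] several values work for Q in column 2 (N + J ≡ Q (mod 10), carry-in 0); try Q=9 ⇒ Q=9.
Step 5. [col 2: N + J ≡ Q (mod 10)] from column 2 (N=2, Q=9, carry-in 0, digits 1,2,3,9 already taken and all letters distinct): J must equal 7, so J=7.
Step 6. [col 3: N + P ≡ G (mod 10)] from column 3 (N=2, P=3, carry-in 0, digits 1,2,3,7,9 already taken and all letters distinct): G must equal 5. So G=5.
Step 7. [col 4: O + N ≡ H (mod 10)] no forcing yet in column 4 (carry-in 0); H=0 is free and consistent — try it, so H=0.
Step 8. [col 4: O + N ≡ H (mod 10)] from column 4 (N=2, H=0, carry-in 0, digits 0,1,2,3,5,7,9 already taken and all letters distinct): O must equal 8. So O=8.
Step 9. [col 5: J + Z ≡ S (mod 10)] in column 5 we have J+Z≡S with carry-in 1; given J=7 and digits 0,1,2,3,5,7,8,9 already taken and all letters distinct, that pins Z to 6, so Z=6.
Step 10. [col 5: J + Z ≡ S (mod 10)] column 5: given J=7, Z=6, carry-in 1, and digits 0,1,2,3,5,6,7,8,9 already taken and all letters distinct, J+Z≡S (mod 10) forces S=4 ⇒ S=4.

Answer: D=1, G=5, H=0, J=7, N=2, O=8, P=3, Q=9, S=4, Z=6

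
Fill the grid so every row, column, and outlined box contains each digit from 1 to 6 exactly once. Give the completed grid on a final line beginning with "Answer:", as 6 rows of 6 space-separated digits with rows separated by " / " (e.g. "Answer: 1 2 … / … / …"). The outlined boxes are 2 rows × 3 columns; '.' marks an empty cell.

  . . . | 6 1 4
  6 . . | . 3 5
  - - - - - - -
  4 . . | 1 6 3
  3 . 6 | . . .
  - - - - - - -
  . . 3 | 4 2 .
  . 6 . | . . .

Step 1. [r4c2∈{1,2,5}] row 4 places 1 nowhere but r4c2, so r4c2=1.
Step 2. [r5c2∈{5}] r5c2's peers cover all but 5, so r5c2=5.
Step 3. [r6c6∈{1}] r6c6's peers cover all but 1, so r6c6=1.
Step 4. [r3c2∈{2}] r3c2 is down to just 2. So r3c2=2.
Step 5. [r6c5∈{5}] only 5 remains possible at r6c5, so r6c5=5.
Step 6. [r6c3∈{2,4}] 4 has one home in row 6: r6c3, so r6c3=4.
Step 7. [r2c4∈{2}] only 2 remains possible at r2c4 ⇒ r2c4=2.
Step 8. [r1c1∈{2,5}] r1c1 is the only open cell in col 1 admitting 5. So r1c1=5.
Step 9. [r4c4∈{5}] r4c4 has the single candidate 5, so r4c4=5.
Step 10. [r6c4∈{3}] r6c4 is down to just 3, so r6c4=3.
Step 11. [r1c3∈{2}] r1c3 is down to just 2. So r1c3=2.
Step 12. [r2c2∈{4}] r2c2 is down to just 4, so r2c2=4.
Step 13. [r1c2∈{3}] r1c2 is down to just 3 ⇒ r1c2=3.
Step 14. [r2c3∈{1}] r2c3 has the single candidate 1. So r2c3=1.
Step 15. [r5c1∈{1}] only 1 remains possible at r5c1, so r5c1=1.
Step 16. [r6c1∈{2}] r6c1 is down to just 2. So r6c1=2.
Step 17. [r4c5∈{4}] r4c5 has the single candidate 4, so r4c5=4.
Step 18. [r5c6∈{6}] nothing but 6 survives at r5c6 ⇒ r5c6=6.
Step 19. [r4c6∈{2}] r4c6 has the single candidate 2. So r4c6=2.
Step 20. [r3c3∈{5}] r3c3 has the single candidate 5. So r3c3=5.

Answer: 5 3 2 6 1 4 / 6 4 1 2 3 5 / 4 2 5 1 6 3 / 3 1 6 5 4 2 / 1 5 3 4 2 6 / 2 6 4 3 5 1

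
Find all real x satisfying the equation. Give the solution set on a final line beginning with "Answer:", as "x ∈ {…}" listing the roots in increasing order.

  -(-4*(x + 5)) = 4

Step 1. [-(-4*(x + 5)) = 4] LHS negated; negate both sides. So neg: -4*(x + 5) = -4.
Step 2. [-4*(x + 5) = -4] -4·(inner) — divide through by -4, so div: x + 5 = 1.
Step 3. [x + 5 = 1] peel the +5: subtract 5 from each side. So sub: x = -4.

Answer: x ∈ {-4}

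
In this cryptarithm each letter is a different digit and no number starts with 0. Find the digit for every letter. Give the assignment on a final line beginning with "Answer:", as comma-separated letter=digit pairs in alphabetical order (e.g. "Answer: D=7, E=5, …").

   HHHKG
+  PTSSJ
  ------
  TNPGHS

Step 1. [col 1: G + J ≡ S (mod 10)] several values work for J in column 1 (G + J ≡ S (mod 10), carry-in 0); try J=3, so J=3.
Step 2. [col 1: G + J ≡ S (mod 10)] several values work for G in column 1 (G + J ≡ S (mod 10), carry-in 0); try G=9. So G=9.
Step 3. [col 1: G + J ≡ S (mod 10)] column 1 reads G+J+carry(0)=S with G=9, J=3; with digits 3,9 already taken and all letters distinct, the only value for S is 2 ⇒ S=2.
Step 4. [col 2: K + S ≡ H (mod 10)] column 2 (K + S ≡ H (mod 10), carry-in 1) doesn't pin H yet; pick H=7 and continue ⇒ H=7.
Step 5. [col 2: K + S ≡ H (mod 10)] from column 2 (S=2, H=7, carry-in 1, digits 2,3,7,9 already taken and all letters distinct): K must equal 4. So K=4.
Step 6. [col 4: H + T ≡ P (mod 10)] column 4 (H + T ≡ P (mod 10), carry-in 0) doesn't pin T yet; pick T=1 and continue ⇒ T=1.
Step 7. [col 4: H + T ≡ P (mod 10)] in column 4 we have H+T≡P with carry-in 0; given H=7, T=1 and digits 1,2,3,4,7,9 already taken and all letters distinct, that pins P to 8. So P=8.
Step 8. [col 5: H + P ≡ N (mod 10)] from column 5 (H=7, P=8, carry-in 0, digits 1,2,3,4,7,8,9 already taken and all letters distinct): N must equal 5 ⇒ N=5.

Answer: G=9, H=7, J=3, K=4, N=5, P=8, S=2, T=1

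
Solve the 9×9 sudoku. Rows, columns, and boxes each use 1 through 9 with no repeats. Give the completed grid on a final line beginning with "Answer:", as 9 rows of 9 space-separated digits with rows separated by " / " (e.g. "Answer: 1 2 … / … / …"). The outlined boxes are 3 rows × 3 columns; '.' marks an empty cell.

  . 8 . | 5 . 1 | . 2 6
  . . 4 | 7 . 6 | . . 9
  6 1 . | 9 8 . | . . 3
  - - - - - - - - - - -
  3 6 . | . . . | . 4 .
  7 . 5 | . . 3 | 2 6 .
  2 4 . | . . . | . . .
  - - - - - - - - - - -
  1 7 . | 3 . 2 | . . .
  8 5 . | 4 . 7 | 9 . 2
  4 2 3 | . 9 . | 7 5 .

Step 1. [r6c8∈{1,3,7,8,9}] in col 8, 9 fits only at r6c8 ⇒ r6c8=9.
Step 2. [r9c4∈{1,6,8}] 6 has one home in row 9: r9c4. So r9c4=6.
Step 3. [r9c9∈{1,8}] 1 has one home in row 9: r9c9, so r9c9=1.
Step 4. [r5c9∈{8}] only 8 remains possible at r5c9 ⇒ r5c9=8.
Step 5. [r5c4∈{1}] only 1 remains possible at r5c4. So r5c4=1.
Step 6. [r3c7∈{4,5}] in row 3, 5 fits only at r3c7, so r3c7=5.
Step 7. [r6c4∈{8}] r6c4's peers cover all but 8 ⇒ r6c4=8.
Step 8. [r6c6∈{5}] r6c6 is down to just 5, so r6c6=5.
Step 9. [r4c7∈{1}] r4c7 is down to just 1. So r4c7=1.
Step 10. [r7c3∈{6,9}] in row 7, 9 fits only at r7c3 ⇒ r7c3=9.
Step 11. [r6c9∈{7}] nothing but 7 survives at r6c9 ⇒ r6c9=7.
Step 12. [r2c7∈{8}] r2c7 has the single candidate 8. So r2c7=8.
Step 13. [r1c5∈{3,4}] across row 1, 3 lands solely at r1c5, so r1c5=3.
Step 14. [r3c8∈{7}] r3c8 has the single candidate 7, so r3c8=7.
Step 15. [r7c7∈{4,6}] in row 7, 6 fits only at r7c7 ⇒ r7c7=6.
Step 16. [r2c5∈{2}] only 2 remains possible at r2c5 ⇒ r2c5=2.
Step 17. [r4c4∈{2}] only 2 remains possible at r4c4. So r4c4=2.
Step 18. [r4c5∈{7}] only 7 remains possible at r4c5 ⇒ r4c5=7.
Step 19. [r8c5∈{1}] r8c5 is down to just 1 ⇒ r8c5=1.
Step 20. [r5c5∈{4}] r5c5's peers cover all but 4 ⇒ r5c5=4.
Step 21. [r2c1∈{5}] r2c1's peers cover all but 5, so r2c1=5.
Step 22. [r2c8∈{1}] r2c8 is down to just 1, so r2c8=1.
Step 23. [r7c9∈{4}] r7c9 is down to just 4, so r7c9=4.
Step 24. [r7c5∈{5}] r7c5 has the single candidate 5 ⇒ r7c5=5.
Step 25. [r8c8∈{3}] r8c8 has the single candidate 3 ⇒ r8c8=3.
Step 26. [r4c6∈{9}] only 9 remains possible at r4c6. So r4c6=9.
Step 27. [r6c3∈{1}] nothing but 1 survives at r6c3. So r6c3=1.
Step 28. [r8c3∈{6}] nothing but 6 survives at r8c3 ⇒ r8c3=6.
Step 29. [r6c5∈{6}] only 6 remains possible at r6c5, so r6c5=6.
Step 30. [r4c9∈{5}] only 5 remains possible at r4c9, so r4c9=5.
Step 31. [r6c7∈{3}] only 3 remains possible at r6c7, so r6c7=3.
Step 32. [r1c3∈{7}] r1c3 is down to just 7 ⇒ r1c3=7.
Step 33. [r3c3∈{2}] r3c3's peers cover all but 2, so r3c3=2.
Step 34. [r3c6∈{4}] nothing but 4 survives at r3c6, so r3c6=4.
Step 35. [r5c2∈{9}] nothing but 9 survives at r5c2. So r5c2=9.
Step 36. [r9c6∈{8}] nothing but 8 survives at r9c6, so r9c6=8.
Step 37. [r4c3∈{8}] only 8 remains possible at r4c3 ⇒ r4c3=8.
Step 38. [r1c7∈{4}] nothing but 4 survives at r1c7 ⇒ r1c7=4.
Step 39. [r7c8∈{8}] r7c8's peers cover all but 8 ⇒ r7c8=8.
Step 40. [r1c1∈{9}] r1c1 has the single candidate 9. So r1c1=9.
Step 41. [r2c2∈{3}] r2c2 has the single candidate 3, so r2c2=3.

Answer: 9 8 7 5 3 1 4 2 6 / 5 3 4 7 2 6 8 1 9 / 6 1 2 9 8 4 5 7 3 / 3 6 8 2 7 9 1 4 5 / 7 9 5 1 4 3 2 6 8 / 2 4 1 8 6 5 3 9 7 / 1 7 9 3 5 2 6 8 4 / 8 5 6 4 1 7 9 3 2 / 4 2 3 6 9 8 7 5 1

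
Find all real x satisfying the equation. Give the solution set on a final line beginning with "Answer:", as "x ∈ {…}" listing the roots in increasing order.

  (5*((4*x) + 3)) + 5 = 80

Step 1. [(5*((4*x) + 3)) + 5 = 80] +5 is outermost — subtract 5 both sides, so sub: 5*((4*x) + 3) = 75.
Step 2. [5*((4*x) + 3) = 75] divide by the outer 5, so div: (4*x) + 3 = 15.
Step 3. [(4*x) + 3 = 15] +3 is outermost — subtract 3 both sides. So sub: 4*x = 12.
Step 4. [4*x = 12] 4 out front; divide by 4. So div: x = 3.

Answer: x ∈ {3}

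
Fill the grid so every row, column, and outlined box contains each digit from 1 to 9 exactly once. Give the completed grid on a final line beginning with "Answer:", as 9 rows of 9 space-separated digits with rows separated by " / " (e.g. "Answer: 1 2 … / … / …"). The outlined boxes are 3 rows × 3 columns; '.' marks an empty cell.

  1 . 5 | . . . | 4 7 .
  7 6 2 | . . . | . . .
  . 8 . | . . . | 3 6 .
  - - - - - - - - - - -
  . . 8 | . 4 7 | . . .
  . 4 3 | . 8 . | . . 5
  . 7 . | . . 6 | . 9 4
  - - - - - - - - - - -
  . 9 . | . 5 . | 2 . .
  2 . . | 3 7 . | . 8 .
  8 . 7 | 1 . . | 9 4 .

Step 1. [r3c3∈{4,9}] col 3 places 9 nowhere but r3c3 ⇒ r3c3=9.
Step 2. [r6c3∈{1}] r6c3 has the single candidate 1, so r6c3=1.
Step 3. [r5c6∈{1,2,9}] box 5 places 1 nowhere but r5c6. So r5c6=1.
Step 4. [r7c1∈{3,4,6}] 3 has one home in col 1: r7c1, so r7c1=3.
Step 5. [r7c8∈{1}] nothing but 1 survives at r7c8. So r7c8=1.
Step 6. [r8c9∈{6}] only 6 remains possible at r8c9, so r8c9=6.
Step 7. [r4c2∈{2,5}] 2 has one home in col 2: r4c2, so r4c2=2.
Step 8. [r9c5∈{2,6}] row 9 places 6 nowhere but r9c5 ⇒ r9c5=6.
Step 9. [r2c8∈{5}] r2c8 is down to just 5, so r2c8=5.
Step 10. [r1c4∈{2,6,8,9}] in row 1, 6 fits only at r1c4 ⇒ r1c4=6.
Step 11. [r6c5∈{2,3}] across row 6, 3 lands solely at r6c5, so r6c5=3.
Step 12. [r2c6∈{3,4,8,9}] r2c6 is the only open cell in row 2 admitting 3. So r2c6=3.
Step 13. [r2c4∈{4,8,9}] in row 2, 4 fits only at r2c4. So r2c4=4.
Step 14. [r1c6∈{2,8,9}] in box 2, 8 fits only at r1c6. So r1c6=8.
Step 15. [r2c9∈{1,8,9}] across col 9, 8 lands solely at r2c9, so r2c9=8.
Step 16. [r2c7∈{1}] only 1 remains possible at r2c7 ⇒ r2c7=1.
Step 17. [r3c9∈{2}] r3c9 has the single candidate 2. So r3c9=2.
Step 18. [r7c6∈{4}] only 4 remains possible at r7c6 ⇒ r7c6=4.
Step 19. [r6c1∈{5}] r6c1 has the single candidate 5 ⇒ r6c1=5.
Step 20. [r4c7∈{6}] r4c7's peers cover all but 6, so r4c7=6.
Step 21. [r4c4∈{5,9}] r4c4 is the only open cell in row 4 admitting 5. So r4c4=5.
Step 22. [r5c4∈{2,9}] r5c4 is the only open cell in col 4 admitting 9. So r5c4=9.
Step 23. [r8c7∈{5}] r8c7 has the single candidate 5, so r8c7=5.
Step 24. [r2c5∈{9}] r2c5 is down to just 9 ⇒ r2c5=9.
Step 25. [r4c9∈{1,3}] 1 has one home in row 4: r4c9 ⇒ r4c9=1.
Step 26. [r9c2∈{5}] only 5 remains possible at r9c2 ⇒ r9c2=5.
Step 27. [r3c5∈{1}] r3c5's peers cover all but 1, so r3c5=1.
Step 28. [r5c8∈{2}] nothing but 2 survives at r5c8. So r5c8=2.
Step 29. [r5c1∈{6}] r5c1 has the single candidate 6 ⇒ r5c1=6.
Step 30. [r6c7∈{8}] only 8 remains possible at r6c7 ⇒ r6c7=8.
Step 31. [r4c1∈{9}] r4c1's peers cover all but 9 ⇒ r4c1=9.
Step 32. [r7c4∈{8}] only 8 remains possible at r7c4, so r7c4=8.
Step 33. [r6c4∈{2}] r6c4 has the single candidate 2. So r6c4=2.
Step 34. [r5c7∈{7}] only 7 remains possible at r5c7 ⇒ r5c7=7.
Step 35. [r1c2∈{3}] only 3 remains possible at r1c2 ⇒ r1c2=3.
Step 36. [r3c4∈{7}] r3c4 has the single candidate 7. So r3c4=7.
Step 37. [r4c8∈{3}] nothing but 3 survives at r4c8. So r4c8=3.
Step 38. [r3c1∈{4}] only 4 remains possible at r3c1. So r3c1=4.
Step 39. [r8c6∈{9}] only 9 remains possible at r8c6, so r8c6=9.
Step 40. [r1c5∈{2}] r1c5's peers cover all but 2 ⇒ r1c5=2.
Step 41. [r9c6∈{2}] r9c6 is down to just 2 ⇒ r9c6=2.
Step 42. [r7c3∈{6}] nothing but 6 survives at r7c3, so r7c3=6.
Step 43. [r7c9∈{7}] r7c9's peers cover all but 7, so r7c9=7.
Step 44. [r3c6∈{5}] r3c6 is down to just 5. So r3c6=5.
Step 45. [r8c2∈{1}] r8c2's peers cover all but 1. So r8c2=1.
Step 46. [r1c9∈{9}] only 9 remains possible at r1c9 ⇒ r1c9=9.
Step 47. [r8c3∈{4}] r8c3 has the single candidate 4. So r8c3=4.
Step 48. [r9c9∈{3}] r9c9 is down to just 3 ⇒ r9c9=3.

Answer: 1 3 5 6 2 8 4 7 9 / 7 6 2 4 9 3 1 5 8 / 4 8 9 7 1 5 3 6 2 / 9 2 8 5 4 7 6 3 1 / 6 4 3 9 8 1 7 2 5 / 5 7 1 2 3 6 8 9 4 / 3 9 6 8 5 4 2 1 7 / 2 1 4 3 7 9 5 8 6 / 8 5 7 1 6 2 9 4 3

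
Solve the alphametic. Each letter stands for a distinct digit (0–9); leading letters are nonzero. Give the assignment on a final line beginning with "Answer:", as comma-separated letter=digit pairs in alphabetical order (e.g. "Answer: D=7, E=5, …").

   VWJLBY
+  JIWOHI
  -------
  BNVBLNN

Step 1. [B] adding two 6-digit numbers gives at most 6+1 digits, and here it does — B is that final carry and must be 1. So B=1.
Step 2. [col 1: Y + I ≡ N (mod 10)] N=7 is one option consistent with column 1 (Y + I ≡ N (mod 10), carry-in 0) — take it. So N=7.
Step 3. [col 1: Y + I ≡ N (mod 10)] several values work for Y in column 1 (Y + I ≡ N (mod 10), carry-in 0); try Y=2, so Y=2.
Step 4. [col 1: Y + I ≡ N (mod 10)] column 1 reads Y+I+carry(0)=N with Y=2, N=7; with digits 1,2,7 already taken and all letters distinct, the only value for I is 5. So I=5.
Step 5. [col 2: B + H ≡ N (mod 10)] from column 2 (B=1, N=7, carry-in 0, digits 1,2,5,7 already taken and all letters distinct): H must equal 6 ⇒ H=6.
Step 6. [col 3: L + O ≡ L (mod 10)] column 3 reads L+O+carry(0)=L with nothing yet; with digits 1,2,5,6,7 already taken and all letters distinct, the only value for O is 0. So O=0.
Step 7. [col 3: L + O ≡ L (mod 10)] several values work for L in column 3 (L + O ≡ L (mod 10), carry-in 0); try L=4, so L=4.
Step 8. [col 4: J + W ≡ B (mod 10)] J=8 is one option consistent with column 4 (J + W ≡ B (mod 10), carry-in 0) — take it, so J=8.
Step 9. [col 4: J + W ≡ B (mod 10)] column 4 reads J+W+carry(0)=B with J=8, B=1; with digits 0,1,2,4,5,6,7,8 already taken and all letters distinct, the only value for W is 3. So W=3.
Step 10. [col 5: W + I ≡ V (mod 10)] column 5 reads W+I+carry(1)=V with W=3, I=5; with digits 0,1,2,3,4,5,6,7,8 already taken and all letters distinct, the only value for V is 9. So V=9.

Answer: B=1, H=6, I=5, J=8, L=4, N=7, O=0, V=9, W=3, Y=2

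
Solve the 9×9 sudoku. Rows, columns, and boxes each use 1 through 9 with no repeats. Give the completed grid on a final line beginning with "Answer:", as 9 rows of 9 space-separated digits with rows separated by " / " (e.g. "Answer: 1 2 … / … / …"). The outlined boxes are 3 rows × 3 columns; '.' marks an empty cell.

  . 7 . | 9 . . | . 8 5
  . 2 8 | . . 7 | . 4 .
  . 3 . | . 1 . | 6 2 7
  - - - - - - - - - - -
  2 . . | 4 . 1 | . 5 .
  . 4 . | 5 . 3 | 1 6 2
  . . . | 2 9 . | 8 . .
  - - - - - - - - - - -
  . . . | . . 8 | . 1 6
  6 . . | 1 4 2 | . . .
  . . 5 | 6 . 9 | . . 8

Step 1. [r8c8∈{3,7,9}] r8c8 is the only open cell in col 8 admitting 9 ⇒ r8c8=9.
Step 2. [r8c9∈{3}] nothing but 3 survives at r8c9, so r8c9=3.
Step 3. [r8c3∈{7}] only 7 remains possible at r8c3, so r8c3=7.
Step 4. [r1c3∈{1,4,6}] 6 has one home in box 1: r1c3, so r1c3=6.
Step 5. [r5c3∈{9}] nothing but 9 survives at r5c3. So r5c3=9.
Step 6. [r9c8∈{7}] r9c8 is down to just 7, so r9c8=7.
Step 7. [r9c5∈{3}] r9c5's peers cover all but 3 ⇒ r9c5=3.
Step 8. [r3c1∈{4,5,9}] in row 3, 9 fits only at r3c1. So r3c1=9.
Step 9. [r1c1∈{1,4}] row 1 places 1 nowhere but r1c1 ⇒ r1c1=1.
Step 10. [r4c3∈{3}] r4c3 is down to just 3 ⇒ r4c3=3.
Step 11. [r5c1∈{7,8}] across col 1, 8 lands solely at r5c1. So r5c1=8.
Step 12. [r7c5∈{5,7}] 5 has one home in box 8: r7c5, so r7c5=5.
Step 13. [r9c1∈{4}] r9c1 has the single candidate 4 ⇒ r9c1=4.
Step 14. [r6c2∈{1,5,6}] across col 2, 5 lands solely at r6c2. So r6c2=5.
Step 15. [r4c7∈{7,9}] r4c7 is the only open cell in col 7 admitting 7. So r4c7=7.
Step 16. [r2c7∈{3,9}] 9 has one home in col 7: r2c7 ⇒ r2c7=9.
Step 17. [r7c3∈{2}] only 2 remains possible at r7c3. So r7c3=2.
Step 18. [r4c5∈{6,8}] in row 4, 8 fits only at r4c5. So r4c5=8.
Step 19. [r3c6∈{4,5}] in row 3, 5 fits only at r3c6, so r3c6=5.
Step 20. [r8c7∈{5}] r8c7 has the single candidate 5, so r8c7=5.
Step 21. [r7c2∈{9}] nothing but 9 survives at r7c2 ⇒ r7c2=9.
Step 22. [r9c7∈{2}] r9c7's peers cover all but 2 ⇒ r9c7=2.
Step 23. [r1c5∈{2}] only 2 remains possible at r1c5. So r1c5=2.
Step 24. [r2c9∈{1}] nothing but 1 survives at r2c9, so r2c9=1.
Step 25. [r6c8∈{3}] only 3 remains possible at r6c8, so r6c8=3.
Step 26. [r7c4∈{7}] r7c4 is down to just 7 ⇒ r7c4=7.
Step 27. [r6c3∈{1}] nothing but 1 survives at r6c3, so r6c3=1.
Step 28. [r3c4∈{8}] r3c4 is down to just 8 ⇒ r3c4=8.
Step 29. [r2c5∈{6}] r2c5's peers cover all but 6. So r2c5=6.
Step 30. [r6c9∈{4}] r6c9's peers cover all but 4, so r6c9=4.
Step 31. [r4c9∈{9}] r4c9's peers cover all but 9 ⇒ r4c9=9.
Step 32. [r1c7∈{3}] r1c7 has the single candidate 3 ⇒ r1c7=3.
Step 33. [r2c1∈{5}] nothing but 5 survives at r2c1. So r2c1=5.
Step 34. [r5c5∈{7}] nothing but 7 survives at r5c5. So r5c5=7.
Step 35. [r7c1∈{3}] r7c1's peers cover all but 3 ⇒ r7c1=3.
Step 36. [r7c7∈{4}] nothing but 4 survives at r7c7. So r7c7=4.
Step 37. [r4c2∈{6}] only 6 remains possible at r4c2. So r4c2=6.
Step 38. [r6c6∈{6}] r6c6 is down to just 6 ⇒ r6c6=6.
Step 39. [r1c6∈{4}] r1c6's peers cover all but 4 ⇒ r1c6=4.
Step 40. [r6c1∈{7}] nothing but 7 survives at r6c1, so r6c1=7.
Step 41. [r8c2∈{8}] r8c2 has the single candidate 8, so r8c2=8.
Step 42. [r3c3∈{4}] r3c3 has the single candidate 4. So r3c3=4.
Step 43. [r2c4∈{3}] r2c4 is down to just 3, so r2c4=3.
Step 44. [r9c2∈{1}] only 1 remains possible at r9c2, so r9c2=1.

Answer: 1 7 6 9 2 4 3 8 5 / 5 2 8 3 6 7 9 4 1 / 9 3 4 8 1 5 6 2 7 / 2 6 3 4 8 1 7 5 9 / 8 4 9 5 7 3 1 6 2 / 7 5 1 2 9 6 8 3 4 / 3 9 2 7 5 8 4 1 6 / 6 8 7 1 4 2 5 9 3 / 4 1 5 6 3 9 2 7 8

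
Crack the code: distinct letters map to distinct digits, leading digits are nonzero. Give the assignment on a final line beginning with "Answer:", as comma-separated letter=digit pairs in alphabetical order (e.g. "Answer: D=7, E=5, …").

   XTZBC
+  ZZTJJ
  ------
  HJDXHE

Step 1. [col 1: C + J ≡ E (mod 10)] J=4 is one option consistent with column 1 (C + J ≡ E (mod 10), carry-in 0) — take it ⇒ J=4.
Step 2. [col 1: C + J ≡ E (mod 10)] column 1 (C + J ≡ E (mod 10), carry-in 0) doesn't pin E yet; pick E=6 and continue. So E=6.
Step 3. [H] adding two 5-digit numbers gives at most 5+1 digits, and here it does — H is that final carry and must be 1, so H=1.
Step 4. [col 1: C + J ≡ E (mod 10)] from column 1 (J=4, E=6, carry-in 0, digits 1,4,6 already taken and all letters distinct): C must equal 2. So C=2.
Step 5. [col 2: B + J ≡ H (mod 10)] in column 2 we have B+J≡H with carry-in 0; given J=4, H=1 and digits 1,2,4,6 already taken and all letters distinct, that pins B to 7 ⇒ B=7.
Step 6. [col 3: Z + T ≡ X (mod 10)] from column 3 (nothing yet, carry-in 1, digits 1,2,4,6,7 already taken and all letters distinct): X must equal 9, so X=9.
Step 7. [col 3: Z + T ≡ X (mod 10)] column 3 (Z + T ≡ X (mod 10), carry-in 1) doesn't pin Z yet; pick Z=5 and continue. So Z=5.
Step 8. [col 3: Z + T ≡ X (mod 10)] column 3: given Z=5, X=9, carry-in 1, and digits 1,2,4,5,6,7,9 already taken and all letters distinct, Z+T≡X (mod 10) forces T=3, so T=3.
Step 9. [col 4: T + Z ≡ D (mod 10)] column 4: given T=3, Z=5, carry-in 0, and digits 1,2,3,4,5,6,7,9 already taken and all letters distinct, T+Z≡D (mod 10) forces D=8 ⇒ D=8.

Answer: B=7, C=2, D=8, E=6, H=1, J=4, T=3, X=9, Z=5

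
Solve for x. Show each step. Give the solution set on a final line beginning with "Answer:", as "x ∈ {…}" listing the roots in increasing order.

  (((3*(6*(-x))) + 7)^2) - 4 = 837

Step 1. [(((3*(6*(-x))) + 7)^2) - 4 = 837] the outer -4 inverts by adding 4, so sub: ((3*(6*(-x))) + 7)^2 = 841.
Step 2. [((3*(6*(-x))) + 7)^2 = 841] LHS squared, RHS 841 ≥ 0: apply √ (±), so sqrt: (3*(6*(-x))) + 7 = 29 or -29.
Step 3. [(3*(6*(-x))) + 7 = 29 or -29] +7 is outermost — subtract 7 both sides. So sub: 3*(6*(-x)) = 22 or -36.
Step 4. [3*(6*(-x)) = 22 or -36] 3·(inner) — divide through by 3 ⇒ div: 6*(-x) = 22/3 or -12.
Step 5. [6*(-x) = 22/3 or -12] 6·(inner) — divide through by 6 ⇒ div: -x = 11/9 or -2.
Step 6. [-x = 11/9 or -2] leading − — multiply by −1, so neg: x = -11/9 or 2.

Answer: x ∈ {-11/9, 2}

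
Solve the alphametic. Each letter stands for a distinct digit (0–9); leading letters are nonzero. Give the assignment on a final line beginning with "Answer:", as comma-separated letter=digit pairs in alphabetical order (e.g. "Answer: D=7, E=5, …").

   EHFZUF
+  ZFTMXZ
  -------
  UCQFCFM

Step 1. [col 1: F + Z ≡ M (mod 10)] column 1 (F + Z ≡ M (mod 10), carry-in 0) doesn't pin Z yet; pick Z=7 and continue ⇒ Z=7.
Step 2. [col 1: F + Z ≡ M (mod 10)] M=3 is one option consistent with column 1 (F + Z ≡ M (mod 10), carry-in 0) — take it. So M=3.
Step 3. [U] adding two 6-digit numbers gives at most 6+1 digits, and here it does — U is that final carry and must be 1 ⇒ U=1.
Step 4. [col 1: F + Z ≡ M (mod 10)] column 1: given Z=7, M=3, carry-in 0, and digits 1,3,7 already taken and all letters distinct, F+Z≡M (mod 10) forces F=6. So F=6.
Step 5. [col 2: U + X ≡ F (mod 10)] column 2: given U=1, F=6, carry-in 1, and digits 1,3,6,7 already taken and all letters distinct, U+X≡F (mod 10) forces X=4. So X=4.
Step 6. [col 3: Z + M ≡ C (mod 10)] column 3 reads Z+M+carry(0)=C with Z=7, M=3; with digits 1,3,4,6,7 already taken and all letters distinct, the only value for C is 0, so C=0.
Step 7. [col 4: F + T ≡ F (mod 10)] column 4: given F=6, carry-in 1, and digits 0,1,3,4,6,7 already taken and all letters distinct, F+T≡F (mod 10) forces T=9. So T=9.
Step 8. [col 5: H + F ≡ Q (mod 10)] no forcing yet in column 5 (carry-in 1); H=8 is free and consistent — try it. So H=8.
Step 9. [col 5: H + F ≡ Q (mod 10)] column 5 reads H+F+carry(1)=Q with H=8, F=6; with digits 0,1,3,4,6,7,8,9 already taken and all letters distinct, the only value for Q is 5 ⇒ Q=5.
Step 10. [col 6: E + Z ≡ C (mod 10)] column 6 reads E+Z+carry(1)=C with Z=7, C=0; with digits 0,1,3,4,5,6,7,8,9 already taken and all letters distinct, the only value for E is 2, so E=2.

Answer: C=0, E=2, F=6, H=8, M=3, Q=5, T=9, U=1, X=4, Z=7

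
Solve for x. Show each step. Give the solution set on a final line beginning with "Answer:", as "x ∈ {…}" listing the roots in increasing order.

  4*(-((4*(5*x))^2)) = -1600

Step 1. [4*(-((4*(5*x))^2)) = -1600] 4 out front; divide by 4 ⇒ div: -((4*(5*x))^2) = -400.
Step 2. [-((4*(5*x))^2) = -400] leading − — multiply by −1 ⇒ neg: (4*(5*x))^2 = 400.
Step 3. [(4*(5*x))^2 = 400] √ both sides: 400 ≥ 0 gives two branches. So sqrt: 4*(5*x) = 20 or -20.
Step 4. [4*(5*x) = 20 or -20] 4·(inner) — divide through by 4 ⇒ div: 5*x = 5 or -5.
Step 5. [5*x = 5 or -5] divide by the outer 5. So div: x = 1 or -1.

Answer: x ∈ {-1, 1}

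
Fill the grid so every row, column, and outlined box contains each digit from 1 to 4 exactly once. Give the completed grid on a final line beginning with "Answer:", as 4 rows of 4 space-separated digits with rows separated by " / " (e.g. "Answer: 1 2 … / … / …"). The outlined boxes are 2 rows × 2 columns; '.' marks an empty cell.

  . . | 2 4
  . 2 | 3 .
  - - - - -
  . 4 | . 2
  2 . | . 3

Step 1. [r4c2∈{1}] r4c2 has the single candidate 1. So r4c2=1.
Step 2. [r1c1∈{1,3}] in row 1, 1 fits only at r1c1 ⇒ r1c1=1.
Step 3. [r2c1∈{4}] r2c1's peers cover all but 4. So r2c1=4.
Step 4. [r4c3∈{4}] r4c3 has the single candidate 4 ⇒ r4c3=4.
Step 5. [r3c1∈{3}] r3c1 has the single candidate 3 ⇒ r3c1=3.
Step 6. [r1c2∈{3}] r1c2's peers cover all but 3 ⇒ r1c2=3.
Step 7. [r2c4∈{1}] r2c4 has the single candidate 1, so r2c4=1.
Step 8. [r3c3∈{1}] r3c3 is down to just 1 ⇒ r3c3=1.

Answer: 1 3 2 4 / 4 2 3 1 / 3 4 1 2 / 2 1 4 3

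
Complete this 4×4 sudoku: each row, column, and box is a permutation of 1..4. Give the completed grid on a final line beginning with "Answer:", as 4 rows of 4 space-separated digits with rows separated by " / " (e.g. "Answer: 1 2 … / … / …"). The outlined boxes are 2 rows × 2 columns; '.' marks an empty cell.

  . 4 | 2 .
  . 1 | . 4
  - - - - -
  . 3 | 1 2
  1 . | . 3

Step 1. [r2c1∈{2,3}] in row 2, 2 fits only at r2c1 ⇒ r2c1=2.
Step 2. [r2c3∈{3}] r2c3 has the single candidate 3. So r2c3=3.
Step 3. [r4c2∈{2}] r4c2's peers cover all but 2 ⇒ r4c2=2.
Step 4. [r3c1∈{4}] r3c1 has the single candidate 4. So r3c1=4.
Step 5. [r4c3∈{4}] r4c3 has the single candidate 4. So r4c3=4.
Step 6. [r1c4∈{1}] nothing but 1 survives at r1c4. So r1c4=1.
Step 7. [r1c1∈{3}] r1c1's peers cover all but 3. So r1c1=3.

Answer: 3 4 2 1 / 2 1 3 4 / 4 3 1 2 / 1 2 4 3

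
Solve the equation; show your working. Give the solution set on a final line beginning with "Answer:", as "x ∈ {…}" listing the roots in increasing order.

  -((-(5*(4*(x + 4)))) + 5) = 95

Step 1. [-((-(5*(4*(x + 4)))) + 5) = 95] LHS negated; negate both sides. So neg: (-(5*(4*(x + 4)))) + 5 = -95.
Step 2. [(-(5*(4*(x + 4)))) + 5 = -95] peel the +5: subtract 5 from each side. So sub: -(5*(4*(x + 4))) = -100.
Step 3. [-(5*(4*(x + 4))) = -100] LHS negated; negate both sides. So neg: 5*(4*(x + 4)) = 100.
Step 4. [5*(4*(x + 4)) = 100] LHS = 5·(…); ÷5 both sides ⇒ div: 4*(x + 4) = 20.
Step 5. [4*(x + 4) = 20] 4 out front; divide by 4, so div: x + 4 = 5.
Step 6. [x + 4 = 5] the outer +4 inverts by subtracting 4, so sub: x = 1.

Answer: x ∈ {1}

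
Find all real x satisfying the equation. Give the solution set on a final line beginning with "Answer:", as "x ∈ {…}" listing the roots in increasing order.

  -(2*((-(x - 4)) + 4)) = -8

Step 1. [-(2*((-(x - 4)) + 4)) = -8] leading − — multiply by −1 ⇒ neg: 2*((-(x - 4)) + 4) = 8.
Step 2. [2*((-(x - 4)) + 4) = 8] LHS = 2·(…); ÷2 both sides. So div: (-(x - 4)) + 4 = 4.
Step 3. [(-(x - 4)) + 4 = 4] +4 is outermost — subtract 4 both sides ⇒ sub: -(x - 4) = 0.
Step 4. [-(x - 4) = 0] LHS negated; negate both sides ⇒ neg: x - 4 = 0.
Step 5. [x - 4 = 0] add 4: x sits inside (… - 4). So sub: x = 4.

Answer: x ∈ {4}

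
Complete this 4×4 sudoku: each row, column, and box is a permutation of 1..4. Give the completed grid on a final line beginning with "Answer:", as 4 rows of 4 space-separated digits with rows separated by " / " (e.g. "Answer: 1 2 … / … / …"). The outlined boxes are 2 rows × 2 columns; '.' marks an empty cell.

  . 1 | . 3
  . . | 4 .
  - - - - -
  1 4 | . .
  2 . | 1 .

Step 1. [r1c3∈{2}] only 2 remains possible at r1c3. So r1c3=2.
Step 2. [r4c2∈{3}] only 3 remains possible at r4c2, so r4c2=3.
Step 3. [r2c4∈{1}] only 1 remains possible at r2c4. So r2c4=1.
Step 4. [r2c2∈{2}] r2c2 is down to just 2. So r2c2=2.
Step 5. [r2c1∈{3}] only 3 remains possible at r2c1. So r2c1=3.
Step 6. [r4c4∈{4}] r4c4's peers cover all but 4, so r4c4=4.
Step 7. [r3c3∈{3}] r3c3's peers cover all but 3 ⇒ r3c3=3.
Step 8. [r1c1∈{4}] r1c1 has the single candidate 4 ⇒ r1c1=4.
Step 9. [r3c4∈{2}] r3c4 is down to just 2. So r3c4=2.

Answer: 4 1 2 3 / 3 2 4 1 / 1 4 3 2 / 2 3 1 4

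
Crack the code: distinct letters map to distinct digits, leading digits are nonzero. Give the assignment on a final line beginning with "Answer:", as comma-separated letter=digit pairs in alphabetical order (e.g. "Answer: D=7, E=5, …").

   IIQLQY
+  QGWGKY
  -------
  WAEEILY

Step 1. [col 1: Y + Y ≡ Y (mod 10)] column 1: given nothing yet, carry-in 0, and all letters distinct, none taken yet, Y+Y≡Y (mod 10) forces Y=0, so Y=0.
Step 2. [col 2: Q + K ≡ L (mod 10)] no forcing yet in column 2 (carry-in 0); L=4 is free and consistent — try it, so L=4.
Step 3. [W] adding two 6-digit numbers gives at most 6+1 digits, and here it does — W is that final carry and must be 1 ⇒ W=1.
Step 4. [col 2: Q + K ≡ L (mod 10)] several values work for Q in column 2 (Q + K ≡ L (mod 10), carry-in 0); try Q=8. So Q=8.
Step 5. [col 2: Q + K ≡ L (mod 10)] in column 2 we have Q+K≡L with carry-in 0; given Q=8, L=4 and digits 0,1,4,8 already taken and all letters distinct, that pins K to 6. So K=6.
Step 6. [col 3: L + G ≡ I (mod 10)] no forcing yet in column 3 (carry-in 1); G=2 is free and consistent — try it. So G=2.
Step 7. [col 3: L + G ≡ I (mod 10)] column 3: given L=4, G=2, carry-in 1, and digits 0,1,2,4,6,8 already taken and all letters distinct, L+G≡I (mod 10) forces I=7. So I=7.
Step 8. [col 4: Q + W ≡ E (mod 10)] in column 4 we have Q+W≡E with carry-in 0; given Q=8, W=1 and digits 0,1,2,4,6,7,8 already taken and all letters distinct, that pins E to 9, so E=9.
Step 9. [col 6: I + Q ≡ A (mod 10)] from column 6 (I=7, Q=8, carry-in 0, digits 0,1,2,4,6,7,8,9 already taken and all letters distinct): A must equal 5 ⇒ A=5.

Answer: A=5, E=9, G=2, I=7, K=6, L=4, Q=8, W=1, Y=0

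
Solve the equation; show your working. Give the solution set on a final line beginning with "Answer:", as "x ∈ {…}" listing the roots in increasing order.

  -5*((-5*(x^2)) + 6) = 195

Step 1. [-5*((-5*(x^2)) + 6) = 195] divide by the outer -5 ⇒ div: (-5*(x^2)) + 6 = -39.
Step 2. [(-5*(x^2)) + 6 = -39] peel the +6: subtract 6 from each side ⇒ sub: -5*(x^2) = -45.
Step 3. [-5*(x^2) = -45] leading coefficient -5: divide by -5 ⇒ div: x^2 = 9.
Step 4. [x^2 = 9] LHS squared, RHS 9 ≥ 0: apply √ (±) ⇒ sqrt: x = 3 or -3.

Answer: x ∈ {-3, 3}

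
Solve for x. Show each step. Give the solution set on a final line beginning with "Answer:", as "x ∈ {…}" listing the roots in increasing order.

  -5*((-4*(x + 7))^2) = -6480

Step 1. [-5*((-4*(x + 7))^2) = -6480] LHS = -5·(…); ÷-5 both sides. So div: (-4*(x + 7))^2 = 1296.
Step 2. [(-4*(x + 7))^2 = 1296] 1296 ≥ 0, LHS is (·)² — take ±√, so sqrt: -4*(x + 7) = 36 or -36.
Step 3. [-4*(x + 7) = 36 or -36] LHS = -4·(…); ÷-4 both sides, so div: x + 7 = -9 or 9.
Step 4. [x + 7 = -9 or 9] subtract 7: x sits inside (… + 7). So sub: x = -16 or 2.

Answer: x ∈ {-16, 2}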